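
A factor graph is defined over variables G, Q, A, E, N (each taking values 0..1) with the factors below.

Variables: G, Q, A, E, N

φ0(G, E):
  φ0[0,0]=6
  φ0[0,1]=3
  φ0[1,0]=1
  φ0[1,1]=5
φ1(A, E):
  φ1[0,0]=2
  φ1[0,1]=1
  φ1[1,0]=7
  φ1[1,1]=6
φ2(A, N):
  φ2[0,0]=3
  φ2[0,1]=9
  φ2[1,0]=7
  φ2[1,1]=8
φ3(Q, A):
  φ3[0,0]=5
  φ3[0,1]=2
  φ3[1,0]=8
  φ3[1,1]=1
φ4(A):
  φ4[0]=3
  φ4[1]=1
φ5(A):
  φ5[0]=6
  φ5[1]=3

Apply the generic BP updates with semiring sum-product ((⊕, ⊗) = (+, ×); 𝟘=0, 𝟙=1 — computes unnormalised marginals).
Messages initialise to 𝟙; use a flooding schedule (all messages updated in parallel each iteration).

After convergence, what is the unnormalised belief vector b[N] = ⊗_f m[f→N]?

b[N] = [21555, 53316]

init: all messages = 𝟙 over 2 values
r1 m[φ0→G] = [9, 6]
r1 m[φ0→E] = [7, 8]
r1 m[φ1→A] = [3, 13]
r1 m[φ1→E] = [9, 7]
r1 m[φ2→A] = [12, 15]
r1 m[φ2→N] = [10, 17]
r1 m[φ3→Q] = [7, 9]
r1 m[φ3→A] = [13, 3]
r1 m[φ4→A] = [3, 1]
r1 m[φ5→A] = [6, 3]
r1 m[G→φ0] = [1, 1]
r1 m[Q→φ3] = [1, 1]
r1 m[A→φ1] = [1, 1]
r1 m[A→φ2] = [1, 1]
r1 m[A→φ3] = [1, 1]
r1 m[A→φ4] = [1, 1]
r1 m[A→φ5] = [1, 1]
r1 m[E→φ0] = [1, 1]
r1 m[E→φ1] = [1, 1]
r1 m[N→φ2] = [1, 1]
r2 m[φ0→G] = [9, 6]
r2 m[φ0→E] = [7, 8]
r2 m[φ1→A] = [3, 13]
r2 m[φ1→E] = [9, 7]
r2 m[φ2→A] = [12, 15]
r2 m[φ2→N] = [10, 17]
r2 m[φ3→Q] = [7, 9]
r2 m[φ3→A] = [13, 3]
r2 m[φ4→A] = [3, 1]
r2 m[φ5→A] = [6, 3]
r2 m[G→φ0] = [1, 1]
r2 m[Q→φ3] = [1, 1]
r2 m[A→φ1] = [2808, 135]
r2 m[A→φ2] = [702, 117]
r2 m[A→φ3] = [648, 585]
r2 m[A→φ4] = [2808, 1755]
r2 m[A→φ5] = [1404, 585]
r2 m[E→φ0] = [9, 7]
r2 m[E→φ1] = [7, 8]
r2 m[N→φ2] = [1, 1]
r3 m[φ0→G] = [75, 44]
r3 m[φ0→E] = [7, 8]
r3 m[φ1→A] = [22, 97]
r3 m[φ1→E] = [6561, 3618]
r3 m[φ2→A] = [12, 15]
r3 m[φ2→N] = [2925, 7254]
r3 m[φ3→Q] = [4410, 5769]
r3 m[φ3→A] = [13, 3]
r3 m[φ4→A] = [3, 1]
r3 m[φ5→A] = [6, 3]
r3 m[G→φ0] = [1, 1]
r3 m[Q→φ3] = [1, 1]
r3 m[A→φ1] = [2808, 135]
r3 m[A→φ2] = [702, 117]
r3 m[A→φ3] = [648, 585]
r3 m[A→φ4] = [2808, 1755]
r3 m[A→φ5] = [1404, 585]
r3 m[E→φ0] = [9, 7]
r3 m[E→φ1] = [7, 8]
r3 m[N→φ2] = [1, 1]
r4 m[φ0→G] = [75, 44]
r4 m[φ0→E] = [7, 8]
r4 m[φ1→A] = [22, 97]
r4 m[φ1→E] = [6561, 3618]
r4 m[φ2→A] = [12, 15]
r4 m[φ2→N] = [2925, 7254]
r4 m[φ3→Q] = [4410, 5769]
r4 m[φ3→A] = [13, 3]
r4 m[φ4→A] = [3, 1]
r4 m[φ5→A] = [6, 3]
r4 m[G→φ0] = [1, 1]
r4 m[Q→φ3] = [1, 1]
r4 m[A→φ1] = [2808, 135]
r4 m[A→φ2] = [5148, 873]
r4 m[A→φ3] = [4752, 4365]
r4 m[A→φ4] = [20592, 13095]
r4 m[A→φ5] = [10296, 4365]
r4 m[E→φ0] = [6561, 3618]
r4 m[E→φ1] = [7, 8]
r4 m[N→φ2] = [1, 1]
r5 m[φ0→G] = [50220, 24651]
r5 m[φ0→E] = [7, 8]
r5 m[φ1→A] = [22, 97]
r5 m[φ1→E] = [6561, 3618]
r5 m[φ2→A] = [12, 15]
r5 m[φ2→N] = [21555, 53316]
r5 m[φ3→Q] = [32490, 42381]
r5 m[φ3→A] = [13, 3]
r5 m[φ4→A] = [3, 1]
r5 m[φ5→A] = [6, 3]
r5 m[G→φ0] = [1, 1]
r5 m[Q→φ3] = [1, 1]
r5 m[A→φ1] = [2808, 135]
r5 m[A→φ2] = [5148, 873]
r5 m[A→φ3] = [4752, 4365]
r5 m[A→φ4] = [20592, 13095]
r5 m[A→φ5] = [10296, 4365]
r5 m[E→φ0] = [6561, 3618]
r5 m[E→φ1] = [7, 8]
r5 m[N→φ2] = [1, 1]
r6 m[φ0→G] = [50220, 24651]
r6 m[φ0→E] = [7, 8]
r6 m[φ1→A] = [22, 97]
r6 m[φ1→E] = [6561, 3618]
r6 m[φ2→A] = [12, 15]
r6 m[φ2→N] = [21555, 53316]
r6 m[φ3→Q] = [32490, 42381]
r6 m[φ3→A] = [13, 3]
r6 m[φ4→A] = [3, 1]
r6 m[φ5→A] = [6, 3]
r6 m[G→φ0] = [1, 1]
r6 m[Q→φ3] = [1, 1]
r6 m[A→φ1] = [2808, 135]
r6 m[A→φ2] = [5148, 873]
r6 m[A→φ3] = [4752, 4365]
r6 m[A→φ4] = [20592, 13095]
r6 m[A→φ5] = [10296, 4365]
r6 m[E→φ0] = [6561, 3618]
r6 m[E→φ1] = [7, 8]
r6 m[N→φ2] = [1, 1]
fixed point reached at round 6
b[N] = ⊗ incoming = [21555, 53316]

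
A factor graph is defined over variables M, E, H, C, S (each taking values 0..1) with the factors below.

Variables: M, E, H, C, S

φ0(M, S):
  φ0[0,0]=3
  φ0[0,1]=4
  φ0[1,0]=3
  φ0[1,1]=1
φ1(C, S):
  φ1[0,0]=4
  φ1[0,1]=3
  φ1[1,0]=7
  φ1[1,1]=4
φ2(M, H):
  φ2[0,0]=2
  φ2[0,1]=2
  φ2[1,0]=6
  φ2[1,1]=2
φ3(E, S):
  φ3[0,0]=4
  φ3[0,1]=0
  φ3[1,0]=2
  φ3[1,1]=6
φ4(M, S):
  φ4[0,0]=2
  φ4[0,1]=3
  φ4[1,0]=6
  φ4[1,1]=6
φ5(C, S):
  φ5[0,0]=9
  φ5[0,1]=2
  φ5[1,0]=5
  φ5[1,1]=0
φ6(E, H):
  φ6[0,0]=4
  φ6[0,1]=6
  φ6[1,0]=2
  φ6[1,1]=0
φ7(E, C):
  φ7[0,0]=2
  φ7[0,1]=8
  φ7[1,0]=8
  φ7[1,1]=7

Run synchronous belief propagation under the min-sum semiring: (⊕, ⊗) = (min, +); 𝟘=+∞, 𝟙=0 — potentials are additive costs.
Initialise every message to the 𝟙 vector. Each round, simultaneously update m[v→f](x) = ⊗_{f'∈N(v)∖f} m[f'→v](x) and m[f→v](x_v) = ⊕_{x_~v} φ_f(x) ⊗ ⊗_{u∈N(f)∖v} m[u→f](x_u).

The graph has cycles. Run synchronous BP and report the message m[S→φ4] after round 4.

message @ round 4 = [38, 28]

init: all messages = 𝟙 over 2 values
r1 m[φ0→M] = [3, 1]
r1 m[φ0→S] = [3, 1]
r1 m[φ1→C] = [3, 4]
r1 m[φ1→S] = [4, 3]
r1 m[φ2→M] = [2, 2]
r1 m[φ2→H] = [2, 2]
r1 m[φ3→E] = [0, 2]
r1 m[φ3→S] = [2, 0]
r1 m[φ4→M] = [2, 6]
r1 m[φ4→S] = [2, 3]
r1 m[φ5→C] = [2, 0]
r1 m[φ5→S] = [5, 0]
r1 m[φ6→E] = [4, 0]
r1 m[φ6→H] = [2, 0]
r1 m[φ7→E] = [2, 7]
r1 m[φ7→C] = [2, 7]
r1 m[M→φ0] = [0, 0]
r1 m[M→φ2] = [0, 0]
r1 m[M→φ4] = [0, 0]
r1 m[E→φ3] = [0, 0]
r1 m[E→φ6] = [0, 0]
r1 m[E→φ7] = [0, 0]
r1 m[H→φ2] = [0, 0]
r1 m[H→φ6] = [0, 0]
r1 m[C→φ1] = [0, 0]
r1 m[C→φ5] = [0, 0]
r1 m[C→φ7] = [0, 0]
r1 m[S→φ0] = [0, 0]
r1 m[S→φ1] = [0, 0]
r1 m[S→φ3] = [0, 0]
r1 m[S→φ4] = [0, 0]
r1 m[S→φ5] = [0, 0]
r2 m[φ0→M] = [3, 1]
r2 m[φ0→S] = [3, 1]
r2 m[φ1→C] = [3, 4]
r2 m[φ1→S] = [4, 3]
r2 m[φ2→M] = [2, 2]
r2 m[φ2→H] = [2, 2]
r2 m[φ3→E] = [0, 2]
r2 m[φ3→S] = [2, 0]
r2 m[φ4→M] = [2, 6]
r2 m[φ4→S] = [2, 3]
r2 m[φ5→C] = [2, 0]
r2 m[φ5→S] = [5, 0]
r2 m[φ6→E] = [4, 0]
r2 m[φ6→H] = [2, 0]
r2 m[φ7→E] = [2, 7]
r2 m[φ7→C] = [2, 7]
r2 m[M→φ0] = [4, 8]
r2 m[M→φ2] = [5, 7]
r2 m[M→φ4] = [5, 3]
r2 m[E→φ3] = [6, 7]
r2 m[E→φ6] = [2, 9]
r2 m[E→φ7] = [4, 2]
r2 m[H→φ2] = [2, 0]
r2 m[H→φ6] = [2, 2]
r2 m[C→φ1] = [4, 7]
r2 m[C→φ5] = [5, 11]
r2 m[C→φ7] = [5, 4]
r2 m[S→φ0] = [13, 6]
r2 m[S→φ1] = [12, 4]
r2 m[S→φ3] = [14, 7]
r2 m[S→φ4] = [14, 4]
r2 m[S→φ5] = [11, 7]
r3 m[φ0→M] = [10, 7]
r3 m[φ0→S] = [7, 8]
r3 m[φ1→C] = [7, 8]
r3 m[φ1→S] = [8, 7]
r3 m[φ2→M] = [2, 2]
r3 m[φ2→H] = [7, 7]
r3 m[φ3→E] = [7, 13]
r3 m[φ3→S] = [9, 6]
r3 m[φ4→M] = [7, 10]
r3 m[φ4→S] = [7, 8]
r3 m[φ5→C] = [9, 7]
r3 m[φ5→S] = [14, 7]
r3 m[φ6→E] = [6, 2]
r3 m[φ6→H] = [6, 8]
r3 m[φ7→E] = [7, 11]
r3 m[φ7→C] = [6, 9]
r3 m[M→φ0] = [4, 8]
r3 m[M→φ2] = [5, 7]
r3 m[M→φ4] = [5, 3]
r3 m[E→φ3] = [6, 7]
r3 m[E→φ6] = [2, 9]
r3 m[E→φ7] = [4, 2]
r3 m[H→φ2] = [2, 0]
r3 m[H→φ6] = [2, 2]
r3 m[C→φ1] = [4, 7]
r3 m[C→φ5] = [5, 11]
r3 m[C→φ7] = [5, 4]
r3 m[S→φ0] = [13, 6]
r3 m[S→φ1] = [12, 4]
r3 m[S→φ3] = [14, 7]
r3 m[S→φ4] = [14, 4]
r3 m[S→φ5] = [11, 7]
r4 m[φ0→M] = [10, 7]
r4 m[φ0→S] = [7, 8]
r4 m[φ1→C] = [7, 8]
r4 m[φ1→S] = [8, 7]
r4 m[φ2→M] = [2, 2]
r4 m[φ2→H] = [7, 7]
r4 m[φ3→E] = [7, 13]
r4 m[φ3→S] = [9, 6]
r4 m[φ4→M] = [7, 10]
r4 m[φ4→S] = [7, 8]
r4 m[φ5→C] = [9, 7]
r4 m[φ5→S] = [14, 7]
r4 m[φ6→E] = [6, 2]
r4 m[φ6→H] = [6, 8]
r4 m[φ7→E] = [7, 11]
r4 m[φ7→C] = [6, 9]
r4 m[M→φ0] = [9, 12]
r4 m[M→φ2] = [17, 17]
r4 m[M→φ4] = [12, 9]
r4 m[E→φ3] = [13, 13]
r4 m[E→φ6] = [14, 24]
r4 m[E→φ7] = [13, 15]
r4 m[H→φ2] = [6, 8]
r4 m[H→φ6] = [7, 7]
r4 m[C→φ1] = [15, 16]
r4 m[C→φ5] = [13, 17]
r4 m[C→φ7] = [16, 15]
r4 m[S→φ0] = [38, 28]
r4 m[S→φ1] = [37, 29]
r4 m[S→φ3] = [36, 30]
r4 m[S→φ4] = [38, 28]
r4 m[S→φ5] = [31, 29]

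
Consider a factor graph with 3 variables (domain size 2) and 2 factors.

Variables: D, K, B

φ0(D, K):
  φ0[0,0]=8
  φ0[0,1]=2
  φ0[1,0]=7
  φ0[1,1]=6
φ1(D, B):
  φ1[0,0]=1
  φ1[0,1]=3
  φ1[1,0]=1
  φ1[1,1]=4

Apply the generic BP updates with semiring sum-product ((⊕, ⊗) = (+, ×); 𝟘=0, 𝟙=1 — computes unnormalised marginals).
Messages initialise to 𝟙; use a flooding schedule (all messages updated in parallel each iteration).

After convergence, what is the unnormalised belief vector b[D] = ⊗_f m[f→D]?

init: all messages = 𝟙 over 2 values
r1 m[φ0→D] = [10, 13]
r1 m[φ0→K] = [15, 8]
r1 m[φ1→D] = [4, 5]
r1 m[φ1→B] = [2, 7]
r1 m[D→φ0] = [1, 1]
r1 m[D→φ1] = [1, 1]
r1 m[K→φ0] = [1, 1]
r1 m[B→φ1] = [1, 1]
r2 m[φ0→D] = [10, 13]
r2 m[φ0→K] = [15, 8]
r2 m[φ1→D] = [4, 5]
r2 m[φ1→B] = [2, 7]
r2 m[D→φ0] = [4, 5]
r2 m[D→φ1] = [10, 13]
r2 m[K→φ0] = [1, 1]
r2 m[B→φ1] = [1, 1]
r3 m[φ0→D] = [10, 13]
r3 m[φ0→K] = [67, 38]
r3 m[φ1→D] = [4, 5]
r3 m[φ1→B] = [23, 82]
r3 m[D→φ0] = [4, 5]
r3 m[D→φ1] = [10, 13]
r3 m[K→φ0] = [1, 1]
r3 m[B→φ1] = [1, 1]
r4 m[φ0→D] = [10, 13]
r4 m[φ0→K] = [67, 38]
r4 m[φ1→D] = [4, 5]
r4 m[φ1→B] = [23, 82]
r4 m[D→φ0] = [4, 5]
r4 m[D→φ1] = [10, 13]
r4 m[K→φ0] = [1, 1]
r4 m[B→φ1] = [1, 1]
fixed point reached at round 4
b[D] = ⊗ incoming = [40, 65]

b[D] = [40, 65]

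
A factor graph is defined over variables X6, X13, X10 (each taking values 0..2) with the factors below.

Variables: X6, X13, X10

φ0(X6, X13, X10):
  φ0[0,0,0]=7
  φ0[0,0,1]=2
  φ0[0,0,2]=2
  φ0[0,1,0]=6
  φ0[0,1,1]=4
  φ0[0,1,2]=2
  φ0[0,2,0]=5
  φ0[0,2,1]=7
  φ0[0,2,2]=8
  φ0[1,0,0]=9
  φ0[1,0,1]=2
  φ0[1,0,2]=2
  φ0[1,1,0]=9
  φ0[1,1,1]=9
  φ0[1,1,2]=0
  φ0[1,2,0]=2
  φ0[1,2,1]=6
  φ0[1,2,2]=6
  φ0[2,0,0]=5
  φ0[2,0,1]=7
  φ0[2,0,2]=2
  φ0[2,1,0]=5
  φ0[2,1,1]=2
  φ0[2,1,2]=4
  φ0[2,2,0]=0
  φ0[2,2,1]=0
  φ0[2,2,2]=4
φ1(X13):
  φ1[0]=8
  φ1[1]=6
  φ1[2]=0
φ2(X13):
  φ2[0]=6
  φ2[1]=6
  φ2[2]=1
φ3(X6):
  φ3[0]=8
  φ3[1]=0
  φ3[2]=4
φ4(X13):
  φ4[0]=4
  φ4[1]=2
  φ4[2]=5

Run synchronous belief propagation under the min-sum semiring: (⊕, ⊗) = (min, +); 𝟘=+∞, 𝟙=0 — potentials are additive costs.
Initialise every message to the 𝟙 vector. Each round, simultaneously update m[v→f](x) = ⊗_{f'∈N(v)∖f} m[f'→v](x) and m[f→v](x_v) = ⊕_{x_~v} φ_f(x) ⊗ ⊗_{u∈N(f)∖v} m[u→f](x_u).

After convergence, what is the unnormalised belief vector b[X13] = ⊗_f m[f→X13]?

b[X13] = [20, 14, 8]

init: all messages = 𝟙 over 3 values
r1 m[φ0→X6] = [2, 0, 0]
r1 m[φ0→X13] = [2, 0, 0]
r1 m[φ0→X10] = [0, 0, 0]
r1 m[φ1→X13] = [8, 6, 0]
r1 m[φ2→X13] = [6, 6, 1]
r1 m[φ3→X6] = [8, 0, 4]
r1 m[φ4→X13] = [4, 2, 5]
r1 m[X6→φ0] = [0, 0, 0]
r1 m[X6→φ3] = [0, 0, 0]
r1 m[X13→φ0] = [0, 0, 0]
r1 m[X13→φ1] = [0, 0, 0]
r1 m[X13→φ2] = [0, 0, 0]
r1 m[X13→φ4] = [0, 0, 0]
r1 m[X10→φ0] = [0, 0, 0]
r2 m[φ0→X6] = [2, 0, 0]
r2 m[φ0→X13] = [2, 0, 0]
r2 m[φ0→X10] = [0, 0, 0]
r2 m[φ1→X13] = [8, 6, 0]
r2 m[φ2→X13] = [6, 6, 1]
r2 m[φ3→X6] = [8, 0, 4]
r2 m[φ4→X13] = [4, 2, 5]
r2 m[X6→φ0] = [8, 0, 4]
r2 m[X6→φ3] = [2, 0, 0]
r2 m[X13→φ0] = [18, 14, 6]
r2 m[X13→φ1] = [12, 8, 6]
r2 m[X13→φ2] = [14, 8, 5]
r2 m[X13→φ4] = [16, 12, 1]
r2 m[X10→φ0] = [0, 0, 0]
r3 m[φ0→X6] = [11, 8, 6]
r3 m[φ0→X13] = [2, 0, 2]
r3 m[φ0→X10] = [8, 10, 12]
r3 m[φ1→X13] = [8, 6, 0]
r3 m[φ2→X13] = [6, 6, 1]
r3 m[φ3→X6] = [8, 0, 4]
r3 m[φ4→X13] = [4, 2, 5]
r3 m[X6→φ0] = [8, 0, 4]
r3 m[X6→φ3] = [2, 0, 0]
r3 m[X13→φ0] = [18, 14, 6]
r3 m[X13→φ1] = [12, 8, 6]
r3 m[X13→φ2] = [14, 8, 5]
r3 m[X13→φ4] = [16, 12, 1]
r3 m[X10→φ0] = [0, 0, 0]
r4 m[φ0→X6] = [11, 8, 6]
r4 m[φ0→X13] = [2, 0, 2]
r4 m[φ0→X10] = [8, 10, 12]
r4 m[φ1→X13] = [8, 6, 0]
r4 m[φ2→X13] = [6, 6, 1]
r4 m[φ3→X6] = [8, 0, 4]
r4 m[φ4→X13] = [4, 2, 5]
r4 m[X6→φ0] = [8, 0, 4]
r4 m[X6→φ3] = [11, 8, 6]
r4 m[X13→φ0] = [18, 14, 6]
r4 m[X13→φ1] = [12, 8, 8]
r4 m[X13→φ2] = [14, 8, 7]
r4 m[X13→φ4] = [16, 12, 3]
r4 m[X10→φ0] = [0, 0, 0]
r5 m[φ0→X6] = [11, 8, 6]
r5 m[φ0→X13] = [2, 0, 2]
r5 m[φ0→X10] = [8, 10, 12]
r5 m[φ1→X13] = [8, 6, 0]
r5 m[φ2→X13] = [6, 6, 1]
r5 m[φ3→X6] = [8, 0, 4]
r5 m[φ4→X13] = [4, 2, 5]
r5 m[X6→φ0] = [8, 0, 4]
r5 m[X6→φ3] = [11, 8, 6]
r5 m[X13→φ0] = [18, 14, 6]
r5 m[X13→φ1] = [12, 8, 8]
r5 m[X13→φ2] = [14, 8, 7]
r5 m[X13→φ4] = [16, 12, 3]
r5 m[X10→φ0] = [0, 0, 0]
fixed point reached at round 5
b[X13] = ⊗ incoming = [20, 14, 8]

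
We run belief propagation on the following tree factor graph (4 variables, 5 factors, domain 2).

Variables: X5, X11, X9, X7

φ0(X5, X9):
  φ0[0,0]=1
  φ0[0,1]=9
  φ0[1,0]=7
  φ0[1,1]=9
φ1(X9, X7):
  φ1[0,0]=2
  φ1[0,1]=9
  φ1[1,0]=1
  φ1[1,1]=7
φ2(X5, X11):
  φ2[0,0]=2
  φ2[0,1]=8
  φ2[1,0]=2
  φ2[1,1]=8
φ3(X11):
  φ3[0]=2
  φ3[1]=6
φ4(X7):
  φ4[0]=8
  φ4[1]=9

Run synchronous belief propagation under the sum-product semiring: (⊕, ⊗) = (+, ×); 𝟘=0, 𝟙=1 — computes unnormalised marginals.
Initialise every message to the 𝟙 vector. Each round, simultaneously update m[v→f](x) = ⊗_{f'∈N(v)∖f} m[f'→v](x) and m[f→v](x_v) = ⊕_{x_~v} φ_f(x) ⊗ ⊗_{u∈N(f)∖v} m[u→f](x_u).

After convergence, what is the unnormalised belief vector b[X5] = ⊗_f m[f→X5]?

init: all messages = 𝟙 over 2 values
r1 m[φ0→X5] = [10, 16]
r1 m[φ0→X9] = [8, 18]
r1 m[φ1→X9] = [11, 8]
r1 m[φ1→X7] = [3, 16]
r1 m[φ2→X5] = [10, 10]
r1 m[φ2→X11] = [4, 16]
r1 m[φ3→X11] = [2, 6]
r1 m[φ4→X7] = [8, 9]
r1 m[X5→φ0] = [1, 1]
r1 m[X5→φ2] = [1, 1]
r1 m[X11→φ2] = [1, 1]
r1 m[X11→φ3] = [1, 1]
r1 m[X9→φ0] = [1, 1]
r1 m[X9→φ1] = [1, 1]
r1 m[X7→φ1] = [1, 1]
r1 m[X7→φ4] = [1, 1]
r2 m[φ0→X5] = [10, 16]
r2 m[φ0→X9] = [8, 18]
r2 m[φ1→X9] = [11, 8]
r2 m[φ1→X7] = [3, 16]
r2 m[φ2→X5] = [10, 10]
r2 m[φ2→X11] = [4, 16]
r2 m[φ3→X11] = [2, 6]
r2 m[φ4→X7] = [8, 9]
r2 m[X5→φ0] = [10, 10]
r2 m[X5→φ2] = [10, 16]
r2 m[X11→φ2] = [2, 6]
r2 m[X11→φ3] = [4, 16]
r2 m[X9→φ0] = [11, 8]
r2 m[X9→φ1] = [8, 18]
r2 m[X7→φ1] = [8, 9]
r2 m[X7→φ4] = [3, 16]
r3 m[φ0→X5] = [83, 149]
r3 m[φ0→X9] = [80, 180]
r3 m[φ1→X9] = [97, 71]
r3 m[φ1→X7] = [34, 198]
r3 m[φ2→X5] = [52, 52]
r3 m[φ2→X11] = [52, 208]
r3 m[φ3→X11] = [2, 6]
r3 m[φ4→X7] = [8, 9]
r3 m[X5→φ0] = [10, 10]
r3 m[X5→φ2] = [10, 16]
r3 m[X11→φ2] = [2, 6]
r3 m[X11→φ3] = [4, 16]
r3 m[X9→φ0] = [11, 8]
r3 m[X9→φ1] = [8, 18]
r3 m[X7→φ1] = [8, 9]
r3 m[X7→φ4] = [3, 16]
r4 m[φ0→X5] = [83, 149]
r4 m[φ0→X9] = [80, 180]
r4 m[φ1→X9] = [97, 71]
r4 m[φ1→X7] = [34, 198]
r4 m[φ2→X5] = [52, 52]
r4 m[φ2→X11] = [52, 208]
r4 m[φ3→X11] = [2, 6]
r4 m[φ4→X7] = [8, 9]
r4 m[X5→φ0] = [52, 52]
r4 m[X5→φ2] = [83, 149]
r4 m[X11→φ2] = [2, 6]
r4 m[X11→φ3] = [52, 208]
r4 m[X9→φ0] = [97, 71]
r4 m[X9→φ1] = [80, 180]
r4 m[X7→φ1] = [8, 9]
r4 m[X7→φ4] = [34, 198]
r5 m[φ0→X5] = [736, 1318]
r5 m[φ0→X9] = [416, 936]
r5 m[φ1→X9] = [97, 71]
r5 m[φ1→X7] = [340, 1980]
r5 m[φ2→X5] = [52, 52]
r5 m[φ2→X11] = [464, 1856]
r5 m[φ3→X11] = [2, 6]
r5 m[φ4→X7] = [8, 9]
r5 m[X5→φ0] = [52, 52]
r5 m[X5→φ2] = [83, 149]
r5 m[X11→φ2] = [2, 6]
r5 m[X11→φ3] = [52, 208]
r5 m[X9→φ0] = [97, 71]
r5 m[X9→φ1] = [80, 180]
r5 m[X7→φ1] = [8, 9]
r5 m[X7→φ4] = [34, 198]
r6 m[φ0→X5] = [736, 1318]
r6 m[φ0→X9] = [416, 936]
r6 m[φ1→X9] = [97, 71]
r6 m[φ1→X7] = [340, 1980]
r6 m[φ2→X5] = [52, 52]
r6 m[φ2→X11] = [464, 1856]
r6 m[φ3→X11] = [2, 6]
r6 m[φ4→X7] = [8, 9]
r6 m[X5→φ0] = [52, 52]
r6 m[X5→φ2] = [736, 1318]
r6 m[X11→φ2] = [2, 6]
r6 m[X11→φ3] = [464, 1856]
r6 m[X9→φ0] = [97, 71]
r6 m[X9→φ1] = [416, 936]
r6 m[X7→φ1] = [8, 9]
r6 m[X7→φ4] = [340, 1980]
r7 m[φ0→X5] = [736, 1318]
r7 m[φ0→X9] = [416, 936]
r7 m[φ1→X9] = [97, 71]
r7 m[φ1→X7] = [1768, 10296]
r7 m[φ2→X5] = [52, 52]
r7 m[φ2→X11] = [4108, 16432]
r7 m[φ3→X11] = [2, 6]
r7 m[φ4→X7] = [8, 9]
r7 m[X5→φ0] = [52, 52]
r7 m[X5→φ2] = [736, 1318]
r7 m[X11→φ2] = [2, 6]
r7 m[X11→φ3] = [464, 1856]
r7 m[X9→φ0] = [97, 71]
r7 m[X9→φ1] = [416, 936]
r7 m[X7→φ1] = [8, 9]
r7 m[X7→φ4] = [340, 1980]
r8 m[φ0→X5] = [736, 1318]
r8 m[φ0→X9] = [416, 936]
r8 m[φ1→X9] = [97, 71]
r8 m[φ1→X7] = [1768, 10296]
r8 m[φ2→X5] = [52, 52]
r8 m[φ2→X11] = [4108, 16432]
r8 m[φ3→X11] = [2, 6]
r8 m[φ4→X7] = [8, 9]
r8 m[X5→φ0] = [52, 52]
r8 m[X5→φ2] = [736, 1318]
r8 m[X11→φ2] = [2, 6]
r8 m[X11→φ3] = [4108, 16432]
r8 m[X9→φ0] = [97, 71]
r8 m[X9→φ1] = [416, 936]
r8 m[X7→φ1] = [8, 9]
r8 m[X7→φ4] = [1768, 10296]
r9 m[φ0→X5] = [736, 1318]
r9 m[φ0→X9] = [416, 936]
r9 m[φ1→X9] = [97, 71]
r9 m[φ1→X7] = [1768, 10296]
r9 m[φ2→X5] = [52, 52]
r9 m[φ2→X11] = [4108, 16432]
r9 m[φ3→X11] = [2, 6]
r9 m[φ4→X7] = [8, 9]
r9 m[X5→φ0] = [52, 52]
r9 m[X5→φ2] = [736, 1318]
r9 m[X11→φ2] = [2, 6]
r9 m[X11→φ3] = [4108, 16432]
r9 m[X9→φ0] = [97, 71]
r9 m[X9→φ1] = [416, 936]
r9 m[X7→φ1] = [8, 9]
r9 m[X7→φ4] = [1768, 10296]
fixed point reached at round 9
b[X5] = ⊗ incoming = [38272, 68536]

b[X5] = [38272, 68536]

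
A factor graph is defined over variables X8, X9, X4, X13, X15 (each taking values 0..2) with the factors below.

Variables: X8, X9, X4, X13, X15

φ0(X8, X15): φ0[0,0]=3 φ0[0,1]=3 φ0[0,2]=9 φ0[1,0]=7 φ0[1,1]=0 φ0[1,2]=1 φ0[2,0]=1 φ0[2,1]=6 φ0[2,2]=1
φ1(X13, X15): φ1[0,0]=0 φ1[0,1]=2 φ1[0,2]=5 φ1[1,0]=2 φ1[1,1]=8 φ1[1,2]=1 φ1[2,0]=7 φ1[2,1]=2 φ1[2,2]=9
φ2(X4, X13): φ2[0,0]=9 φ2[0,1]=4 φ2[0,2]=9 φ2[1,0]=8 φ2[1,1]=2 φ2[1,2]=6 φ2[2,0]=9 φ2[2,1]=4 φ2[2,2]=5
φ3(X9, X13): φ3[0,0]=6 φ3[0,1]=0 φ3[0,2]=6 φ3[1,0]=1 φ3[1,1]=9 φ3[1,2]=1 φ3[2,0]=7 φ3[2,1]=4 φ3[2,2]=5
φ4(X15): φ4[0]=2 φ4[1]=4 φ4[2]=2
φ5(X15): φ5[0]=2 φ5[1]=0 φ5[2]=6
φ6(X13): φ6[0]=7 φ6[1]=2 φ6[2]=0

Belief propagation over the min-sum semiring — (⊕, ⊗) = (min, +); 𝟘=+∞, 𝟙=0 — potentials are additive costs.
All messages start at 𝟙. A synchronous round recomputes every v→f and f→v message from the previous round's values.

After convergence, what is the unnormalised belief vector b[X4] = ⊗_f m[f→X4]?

b[X4] = [13, 11, 12]

init: all messages = 𝟙 over 3 values
r1 m[φ0→X8] = [3, 0, 1]
r1 m[φ0→X15] = [1, 0, 1]
r1 m[φ1→X13] = [0, 1, 2]
r1 m[φ1→X15] = [0, 2, 1]
r1 m[φ2→X4] = [4, 2, 4]
r1 m[φ2→X13] = [8, 2, 5]
r1 m[φ3→X9] = [0, 1, 4]
r1 m[φ3→X13] = [1, 0, 1]
r1 m[φ4→X15] = [2, 4, 2]
r1 m[φ5→X15] = [2, 0, 6]
r1 m[φ6→X13] = [7, 2, 0]
r1 m[X8→φ0] = [0, 0, 0]
r1 m[X9→φ3] = [0, 0, 0]
r1 m[X4→φ2] = [0, 0, 0]
r1 m[X13→φ1] = [0, 0, 0]
r1 m[X13→φ2] = [0, 0, 0]
r1 m[X13→φ3] = [0, 0, 0]
r1 m[X13→φ6] = [0, 0, 0]
r1 m[X15→φ0] = [0, 0, 0]
r1 m[X15→φ1] = [0, 0, 0]
r1 m[X15→φ4] = [0, 0, 0]
r1 m[X15→φ5] = [0, 0, 0]
r2 m[φ0→X8] = [3, 0, 1]
r2 m[φ0→X15] = [1, 0, 1]
r2 m[φ1→X13] = [0, 1, 2]
r2 m[φ1→X15] = [0, 2, 1]
r2 m[φ2→X4] = [4, 2, 4]
r2 m[φ2→X13] = [8, 2, 5]
r2 m[φ3→X9] = [0, 1, 4]
r2 m[φ3→X13] = [1, 0, 1]
r2 m[φ4→X15] = [2, 4, 2]
r2 m[φ5→X15] = [2, 0, 6]
r2 m[φ6→X13] = [7, 2, 0]
r2 m[X8→φ0] = [0, 0, 0]
r2 m[X9→φ3] = [0, 0, 0]
r2 m[X4→φ2] = [0, 0, 0]
r2 m[X13→φ1] = [16, 4, 6]
r2 m[X13→φ2] = [8, 3, 3]
r2 m[X13→φ3] = [15, 5, 7]
r2 m[X13→φ6] = [9, 3, 8]
r2 m[X15→φ0] = [4, 6, 9]
r2 m[X15→φ1] = [5, 4, 9]
r2 m[X15→φ4] = [3, 2, 8]
r2 m[X15→φ5] = [3, 6, 4]
r3 m[φ0→X8] = [7, 6, 5]
r3 m[φ0→X15] = [1, 0, 1]
r3 m[φ1→X13] = [5, 7, 6]
r3 m[φ1→X15] = [6, 8, 5]
r3 m[φ2→X4] = [7, 5, 7]
r3 m[φ2→X13] = [8, 2, 5]
r3 m[φ3→X9] = [5, 8, 9]
r3 m[φ3→X13] = [1, 0, 1]
r3 m[φ4→X15] = [2, 4, 2]
r3 m[φ5→X15] = [2, 0, 6]
r3 m[φ6→X13] = [7, 2, 0]
r3 m[X8→φ0] = [0, 0, 0]
r3 m[X9→φ3] = [0, 0, 0]
r3 m[X4→φ2] = [0, 0, 0]
r3 m[X13→φ1] = [16, 4, 6]
r3 m[X13→φ2] = [8, 3, 3]
r3 m[X13→φ3] = [15, 5, 7]
r3 m[X13→φ6] = [9, 3, 8]
r3 m[X15→φ0] = [4, 6, 9]
r3 m[X15→φ1] = [5, 4, 9]
r3 m[X15→φ4] = [3, 2, 8]
r3 m[X15→φ5] = [3, 6, 4]
r4 m[φ0→X8] = [7, 6, 5]
r4 m[φ0→X15] = [1, 0, 1]
r4 m[φ1→X13] = [5, 7, 6]
r4 m[φ1→X15] = [6, 8, 5]
r4 m[φ2→X4] = [7, 5, 7]
r4 m[φ2→X13] = [8, 2, 5]
r4 m[φ3→X9] = [5, 8, 9]
r4 m[φ3→X13] = [1, 0, 1]
r4 m[φ4→X15] = [2, 4, 2]
r4 m[φ5→X15] = [2, 0, 6]
r4 m[φ6→X13] = [7, 2, 0]
r4 m[X8→φ0] = [0, 0, 0]
r4 m[X9→φ3] = [0, 0, 0]
r4 m[X4→φ2] = [0, 0, 0]
r4 m[X13→φ1] = [16, 4, 6]
r4 m[X13→φ2] = [13, 9, 7]
r4 m[X13→φ3] = [20, 11, 11]
r4 m[X13→φ6] = [14, 9, 12]
r4 m[X15→φ0] = [10, 12, 13]
r4 m[X15→φ1] = [5, 4, 9]
r4 m[X15→φ4] = [9, 8, 12]
r4 m[X15→φ5] = [9, 12, 8]
r5 m[φ0→X8] = [13, 12, 11]
r5 m[φ0→X15] = [1, 0, 1]
r5 m[φ1→X13] = [5, 7, 6]
r5 m[φ1→X15] = [6, 8, 5]
r5 m[φ2→X4] = [13, 11, 12]
r5 m[φ2→X13] = [8, 2, 5]
r5 m[φ3→X9] = [11, 12, 15]
r5 m[φ3→X13] = [1, 0, 1]
r5 m[φ4→X15] = [2, 4, 2]
r5 m[φ5→X15] = [2, 0, 6]
r5 m[φ6→X13] = [7, 2, 0]
r5 m[X8→φ0] = [0, 0, 0]
r5 m[X9→φ3] = [0, 0, 0]
r5 m[X4→φ2] = [0, 0, 0]
r5 m[X13→φ1] = [16, 4, 6]
r5 m[X13→φ2] = [13, 9, 7]
r5 m[X13→φ3] = [20, 11, 11]
r5 m[X13→φ6] = [14, 9, 12]
r5 m[X15→φ0] = [10, 12, 13]
r5 m[X15→φ1] = [5, 4, 9]
r5 m[X15→φ4] = [9, 8, 12]
r5 m[X15→φ5] = [9, 12, 8]
r6 m[φ0→X8] = [13, 12, 11]
r6 m[φ0→X15] = [1, 0, 1]
r6 m[φ1→X13] = [5, 7, 6]
r6 m[φ1→X15] = [6, 8, 5]
r6 m[φ2→X4] = [13, 11, 12]
r6 m[φ2→X13] = [8, 2, 5]
r6 m[φ3→X9] = [11, 12, 15]
r6 m[φ3→X13] = [1, 0, 1]
r6 m[φ4→X15] = [2, 4, 2]
r6 m[φ5→X15] = [2, 0, 6]
r6 m[φ6→X13] = [7, 2, 0]
r6 m[X8→φ0] = [0, 0, 0]
r6 m[X9→φ3] = [0, 0, 0]
r6 m[X4→φ2] = [0, 0, 0]
r6 m[X13→φ1] = [16, 4, 6]
r6 m[X13→φ2] = [13, 9, 7]
r6 m[X13→φ3] = [20, 11, 11]
r6 m[X13→φ6] = [14, 9, 12]
r6 m[X15→φ0] = [10, 12, 13]
r6 m[X15→φ1] = [5, 4, 9]
r6 m[X15→φ4] = [9, 8, 12]
r6 m[X15→φ5] = [9, 12, 8]
fixed point reached at round 6
b[X4] = ⊗ incoming = [13, 11, 12]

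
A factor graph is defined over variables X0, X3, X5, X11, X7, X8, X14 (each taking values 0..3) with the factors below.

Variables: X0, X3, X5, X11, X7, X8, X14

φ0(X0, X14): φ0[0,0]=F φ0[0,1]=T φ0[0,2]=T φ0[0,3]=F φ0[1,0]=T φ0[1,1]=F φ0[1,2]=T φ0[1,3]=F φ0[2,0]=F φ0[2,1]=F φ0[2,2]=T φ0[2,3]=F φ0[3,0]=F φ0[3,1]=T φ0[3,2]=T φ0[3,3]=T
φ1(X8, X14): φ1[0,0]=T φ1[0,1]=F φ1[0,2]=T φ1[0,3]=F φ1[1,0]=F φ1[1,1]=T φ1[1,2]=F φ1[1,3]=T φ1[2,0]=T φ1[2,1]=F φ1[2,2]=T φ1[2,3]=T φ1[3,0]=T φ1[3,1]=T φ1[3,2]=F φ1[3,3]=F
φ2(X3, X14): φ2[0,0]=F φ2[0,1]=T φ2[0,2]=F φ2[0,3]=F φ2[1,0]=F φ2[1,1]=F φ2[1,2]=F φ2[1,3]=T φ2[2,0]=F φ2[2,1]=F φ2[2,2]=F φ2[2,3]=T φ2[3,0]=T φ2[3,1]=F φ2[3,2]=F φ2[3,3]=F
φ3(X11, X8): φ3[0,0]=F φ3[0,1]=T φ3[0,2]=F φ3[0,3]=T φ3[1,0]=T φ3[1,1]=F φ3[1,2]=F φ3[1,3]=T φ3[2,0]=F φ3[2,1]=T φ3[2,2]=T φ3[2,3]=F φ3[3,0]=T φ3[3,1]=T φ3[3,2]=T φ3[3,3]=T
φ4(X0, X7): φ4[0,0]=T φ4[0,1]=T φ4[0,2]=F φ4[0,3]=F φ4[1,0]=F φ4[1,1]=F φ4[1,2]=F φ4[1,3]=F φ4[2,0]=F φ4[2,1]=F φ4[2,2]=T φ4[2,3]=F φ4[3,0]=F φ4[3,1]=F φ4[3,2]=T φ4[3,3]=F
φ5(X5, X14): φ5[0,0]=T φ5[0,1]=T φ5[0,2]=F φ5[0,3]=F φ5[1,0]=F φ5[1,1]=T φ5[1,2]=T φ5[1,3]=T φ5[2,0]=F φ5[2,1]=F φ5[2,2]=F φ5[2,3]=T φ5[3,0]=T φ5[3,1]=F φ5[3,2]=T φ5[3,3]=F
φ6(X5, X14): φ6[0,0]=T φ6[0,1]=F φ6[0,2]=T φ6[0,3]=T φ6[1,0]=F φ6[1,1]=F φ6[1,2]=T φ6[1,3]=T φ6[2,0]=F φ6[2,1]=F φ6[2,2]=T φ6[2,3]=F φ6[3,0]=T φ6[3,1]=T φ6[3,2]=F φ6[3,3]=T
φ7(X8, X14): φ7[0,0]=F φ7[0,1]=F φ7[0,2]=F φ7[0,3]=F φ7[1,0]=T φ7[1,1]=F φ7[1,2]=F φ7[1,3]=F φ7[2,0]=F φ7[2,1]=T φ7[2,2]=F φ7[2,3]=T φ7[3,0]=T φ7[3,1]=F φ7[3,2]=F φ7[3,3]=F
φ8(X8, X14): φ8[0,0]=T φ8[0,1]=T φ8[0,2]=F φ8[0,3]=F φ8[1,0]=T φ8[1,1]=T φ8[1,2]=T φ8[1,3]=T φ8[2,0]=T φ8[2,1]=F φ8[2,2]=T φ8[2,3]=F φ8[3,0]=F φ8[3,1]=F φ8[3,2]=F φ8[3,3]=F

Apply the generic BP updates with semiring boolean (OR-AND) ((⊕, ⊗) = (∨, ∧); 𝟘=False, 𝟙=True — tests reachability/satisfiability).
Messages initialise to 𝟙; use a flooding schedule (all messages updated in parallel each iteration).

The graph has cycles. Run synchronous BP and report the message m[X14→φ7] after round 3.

init: all messages = 𝟙 over 4 values
r1 m[φ0→X0] = [T, T, T, T]
r1 m[φ0→X14] = [T, T, T, T]
r1 m[φ1→X8] = [T, T, T, T]
r1 m[φ1→X14] = [T, T, T, T]
r1 m[φ2→X3] = [T, T, T, T]
r1 m[φ2→X14] = [T, T, F, T]
r1 m[φ3→X11] = [T, T, T, T]
r1 m[φ3→X8] = [T, T, T, T]
r1 m[φ4→X0] = [T, F, T, T]
r1 m[φ4→X7] = [T, T, T, F]
r1 m[φ5→X5] = [T, T, T, T]
r1 m[φ5→X14] = [T, T, T, T]
r1 m[φ6→X5] = [T, T, T, T]
r1 m[φ6→X14] = [T, T, T, T]
r1 m[φ7→X8] = [F, T, T, T]
r1 m[φ7→X14] = [T, T, F, T]
r1 m[φ8→X8] = [T, T, T, F]
r1 m[φ8→X14] = [T, T, T, T]
r1 m[X0→φ0] = [T, T, T, T]
r1 m[X0→φ4] = [T, T, T, T]
r1 m[X3→φ2] = [T, T, T, T]
r1 m[X5→φ5] = [T, T, T, T]
r1 m[X5→φ6] = [T, T, T, T]
r1 m[X11→φ3] = [T, T, T, T]
r1 m[X7→φ4] = [T, T, T, T]
r1 m[X8→φ1] = [T, T, T, T]
r1 m[X8→φ3] = [T, T, T, T]
r1 m[X8→φ7] = [T, T, T, T]
r1 m[X8→φ8] = [T, T, T, T]
r1 m[X14→φ0] = [T, T, T, T]
r1 m[X14→φ1] = [T, T, T, T]
r1 m[X14→φ2] = [T, T, T, T]
r1 m[X14→φ5] = [T, T, T, T]
r1 m[X14→φ6] = [T, T, T, T]
r1 m[X14→φ7] = [T, T, T, T]
r1 m[X14→φ8] = [T, T, T, T]
r2 m[φ0→X0] = [T, T, T, T]
r2 m[φ0→X14] = [T, T, T, T]
r2 m[φ1→X8] = [T, T, T, T]
r2 m[φ1→X14] = [T, T, T, T]
r2 m[φ2→X3] = [T, T, T, T]
r2 m[φ2→X14] = [T, T, F, T]
r2 m[φ3→X11] = [T, T, T, T]
r2 m[φ3→X8] = [T, T, T, T]
r2 m[φ4→X0] = [T, F, T, T]
r2 m[φ4→X7] = [T, T, T, F]
r2 m[φ5→X5] = [T, T, T, T]
r2 m[φ5→X14] = [T, T, T, T]
r2 m[φ6→X5] = [T, T, T, T]
r2 m[φ6→X14] = [T, T, T, T]
r2 m[φ7→X8] = [F, T, T, T]
r2 m[φ7→X14] = [T, T, F, T]
r2 m[φ8→X8] = [T, T, T, F]
r2 m[φ8→X14] = [T, T, T, T]
r2 m[X0→φ0] = [T, F, T, T]
r2 m[X0→φ4] = [T, T, T, T]
r2 m[X3→φ2] = [T, T, T, T]
r2 m[X5→φ5] = [T, T, T, T]
r2 m[X5→φ6] = [T, T, T, T]
r2 m[X11→φ3] = [T, T, T, T]
r2 m[X7→φ4] = [T, T, T, T]
r2 m[X8→φ1] = [F, T, T, F]
r2 m[X8→φ3] = [F, T, T, F]
r2 m[X8→φ7] = [T, T, T, F]
r2 m[X8→φ8] = [F, T, T, T]
r2 m[X14→φ0] = [T, T, F, T]
r2 m[X14→φ1] = [T, T, F, T]
r2 m[X14→φ2] = [T, T, F, T]
r2 m[X14→φ5] = [T, T, F, T]
r2 m[X14→φ6] = [T, T, F, T]
r2 m[X14→φ7] = [T, T, F, T]
r2 m[X14→φ8] = [T, T, F, T]
r3 m[φ0→X0] = [T, T, F, T]
r3 m[φ0→X14] = [F, T, T, T]
r3 m[φ1→X8] = [T, T, T, T]
r3 m[φ1→X14] = [T, T, T, T]
r3 m[φ2→X3] = [T, T, T, T]
r3 m[φ2→X14] = [T, T, F, T]
r3 m[φ3→X11] = [T, F, T, T]
r3 m[φ3→X8] = [T, T, T, T]
r3 m[φ4→X0] = [T, F, T, T]
r3 m[φ4→X7] = [T, T, T, F]
r3 m[φ5→X5] = [T, T, T, T]
r3 m[φ5→X14] = [T, T, T, T]
r3 m[φ6→X5] = [T, T, F, T]
r3 m[φ6→X14] = [T, T, T, T]
r3 m[φ7→X8] = [F, T, T, T]
r3 m[φ7→X14] = [T, T, F, T]
r3 m[φ8→X8] = [T, T, T, F]
r3 m[φ8→X14] = [T, T, T, T]
r3 m[X0→φ0] = [T, F, T, T]
r3 m[X0→φ4] = [T, T, T, T]
r3 m[X3→φ2] = [T, T, T, T]
r3 m[X5→φ5] = [T, T, T, T]
r3 m[X5→φ6] = [T, T, T, T]
r3 m[X11→φ3] = [T, T, T, T]
r3 m[X7→φ4] = [T, T, T, T]
r3 m[X8→φ1] = [F, T, T, F]
r3 m[X8→φ3] = [F, T, T, F]
r3 m[X8→φ7] = [T, T, T, F]
r3 m[X8→φ8] = [F, T, T, T]
r3 m[X14→φ0] = [T, T, F, T]
r3 m[X14→φ1] = [T, T, F, T]
r3 m[X14→φ2] = [T, T, F, T]
r3 m[X14→φ5] = [T, T, F, T]
r3 m[X14→φ6] = [T, T, F, T]
r3 m[X14→φ7] = [T, T, F, T]
r3 m[X14→φ8] = [T, T, F, T]

message @ round 3 = [T, T, F, T]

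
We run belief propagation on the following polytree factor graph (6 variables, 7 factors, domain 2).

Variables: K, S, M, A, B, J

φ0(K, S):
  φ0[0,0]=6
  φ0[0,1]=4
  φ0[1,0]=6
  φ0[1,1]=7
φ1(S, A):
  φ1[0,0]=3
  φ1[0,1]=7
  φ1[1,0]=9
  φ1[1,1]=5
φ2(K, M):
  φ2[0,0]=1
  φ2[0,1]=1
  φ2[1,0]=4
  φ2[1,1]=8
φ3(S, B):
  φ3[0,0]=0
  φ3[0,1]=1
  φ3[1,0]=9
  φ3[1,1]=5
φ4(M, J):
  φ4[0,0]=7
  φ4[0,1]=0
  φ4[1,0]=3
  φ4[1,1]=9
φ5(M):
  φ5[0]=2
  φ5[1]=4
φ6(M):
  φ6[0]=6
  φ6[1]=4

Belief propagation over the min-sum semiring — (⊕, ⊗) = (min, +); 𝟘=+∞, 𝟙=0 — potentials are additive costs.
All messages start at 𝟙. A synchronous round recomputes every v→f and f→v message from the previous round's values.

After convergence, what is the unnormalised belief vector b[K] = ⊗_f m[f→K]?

b[K] = [18, 21]

init: all messages = 𝟙 over 2 values
r1 m[φ0→K] = [4, 6]
r1 m[φ0→S] = [6, 4]
r1 m[φ1→S] = [3, 5]
r1 m[φ1→A] = [3, 5]
r1 m[φ2→K] = [1, 4]
r1 m[φ2→M] = [1, 1]
r1 m[φ3→S] = [0, 5]
r1 m[φ3→B] = [0, 1]
r1 m[φ4→M] = [0, 3]
r1 m[φ4→J] = [3, 0]
r1 m[φ5→M] = [2, 4]
r1 m[φ6→M] = [6, 4]
r1 m[K→φ0] = [0, 0]
r1 m[K→φ2] = [0, 0]
r1 m[S→φ0] = [0, 0]
r1 m[S→φ1] = [0, 0]
r1 m[S→φ3] = [0, 0]
r1 m[M→φ2] = [0, 0]
r1 m[M→φ4] = [0, 0]
r1 m[M→φ5] = [0, 0]
r1 m[M→φ6] = [0, 0]
r1 m[A→φ1] = [0, 0]
r1 m[B→φ3] = [0, 0]
r1 m[J→φ4] = [0, 0]
r2 m[φ0→K] = [4, 6]
r2 m[φ0→S] = [6, 4]
r2 m[φ1→S] = [3, 5]
r2 m[φ1→A] = [3, 5]
r2 m[φ2→K] = [1, 4]
r2 m[φ2→M] = [1, 1]
r2 m[φ3→S] = [0, 5]
r2 m[φ3→B] = [0, 1]
r2 m[φ4→M] = [0, 3]
r2 m[φ4→J] = [3, 0]
r2 m[φ5→M] = [2, 4]
r2 m[φ6→M] = [6, 4]
r2 m[K→φ0] = [1, 4]
r2 m[K→φ2] = [4, 6]
r2 m[S→φ0] = [3, 10]
r2 m[S→φ1] = [6, 9]
r2 m[S→φ3] = [9, 9]
r2 m[M→φ2] = [8, 11]
r2 m[M→φ4] = [9, 9]
r2 m[M→φ5] = [7, 8]
r2 m[M→φ6] = [3, 8]
r2 m[A→φ1] = [0, 0]
r2 m[B→φ3] = [0, 0]
r2 m[J→φ4] = [0, 0]
r3 m[φ0→K] = [9, 9]
r3 m[φ0→S] = [7, 5]
r3 m[φ1→S] = [3, 5]
r3 m[φ1→A] = [9, 13]
r3 m[φ2→K] = [9, 12]
r3 m[φ2→M] = [5, 5]
r3 m[φ3→S] = [0, 5]
r3 m[φ3→B] = [9, 10]
r3 m[φ4→M] = [0, 3]
r3 m[φ4→J] = [12, 9]
r3 m[φ5→M] = [2, 4]
r3 m[φ6→M] = [6, 4]
r3 m[K→φ0] = [1, 4]
r3 m[K→φ2] = [4, 6]
r3 m[S→φ0] = [3, 10]
r3 m[S→φ1] = [6, 9]
r3 m[S→φ3] = [9, 9]
r3 m[M→φ2] = [8, 11]
r3 m[M→φ4] = [9, 9]
r3 m[M→φ5] = [7, 8]
r3 m[M→φ6] = [3, 8]
r3 m[A→φ1] = [0, 0]
r3 m[B→φ3] = [0, 0]
r3 m[J→φ4] = [0, 0]
r4 m[φ0→K] = [9, 9]
r4 m[φ0→S] = [7, 5]
r4 m[φ1→S] = [3, 5]
r4 m[φ1→A] = [9, 13]
r4 m[φ2→K] = [9, 12]
r4 m[φ2→M] = [5, 5]
r4 m[φ3→S] = [0, 5]
r4 m[φ3→B] = [9, 10]
r4 m[φ4→M] = [0, 3]
r4 m[φ4→J] = [12, 9]
r4 m[φ5→M] = [2, 4]
r4 m[φ6→M] = [6, 4]
r4 m[K→φ0] = [9, 12]
r4 m[K→φ2] = [9, 9]
r4 m[S→φ0] = [3, 10]
r4 m[S→φ1] = [7, 10]
r4 m[S→φ3] = [10, 10]
r4 m[M→φ2] = [8, 11]
r4 m[M→φ4] = [13, 13]
r4 m[M→φ5] = [11, 12]
r4 m[M→φ6] = [7, 12]
r4 m[A→φ1] = [0, 0]
r4 m[B→φ3] = [0, 0]
r4 m[J→φ4] = [0, 0]
r5 m[φ0→K] = [9, 9]
r5 m[φ0→S] = [15, 13]
r5 m[φ1→S] = [3, 5]
r5 m[φ1→A] = [10, 14]
r5 m[φ2→K] = [9, 12]
r5 m[φ2→M] = [10, 10]
r5 m[φ3→S] = [0, 5]
r5 m[φ3→B] = [10, 11]
r5 m[φ4→M] = [0, 3]
r5 m[φ4→J] = [16, 13]
r5 m[φ5→M] = [2, 4]
r5 m[φ6→M] = [6, 4]
r5 m[K→φ0] = [9, 12]
r5 m[K→φ2] = [9, 9]
r5 m[S→φ0] = [3, 10]
r5 m[S→φ1] = [7, 10]
r5 m[S→φ3] = [10, 10]
r5 m[M→φ2] = [8, 11]
r5 m[M→φ4] = [13, 13]
r5 m[M→φ5] = [11, 12]
r5 m[M→φ6] = [7, 12]
r5 m[A→φ1] = [0, 0]
r5 m[B→φ3] = [0, 0]
r5 m[J→φ4] = [0, 0]
r6 m[φ0→K] = [9, 9]
r6 m[φ0→S] = [15, 13]
r6 m[φ1→S] = [3, 5]
r6 m[φ1→A] = [10, 14]
r6 m[φ2→K] = [9, 12]
r6 m[φ2→M] = [10, 10]
r6 m[φ3→S] = [0, 5]
r6 m[φ3→B] = [10, 11]
r6 m[φ4→M] = [0, 3]
r6 m[φ4→J] = [16, 13]
r6 m[φ5→M] = [2, 4]
r6 m[φ6→M] = [6, 4]
r6 m[K→φ0] = [9, 12]
r6 m[K→φ2] = [9, 9]
r6 m[S→φ0] = [3, 10]
r6 m[S→φ1] = [15, 18]
r6 m[S→φ3] = [18, 18]
r6 m[M→φ2] = [8, 11]
r6 m[M→φ4] = [18, 18]
r6 m[M→φ5] = [16, 17]
r6 m[M→φ6] = [12, 17]
r6 m[A→φ1] = [0, 0]
r6 m[B→φ3] = [0, 0]
r6 m[J→φ4] = [0, 0]
r7 m[φ0→K] = [9, 9]
r7 m[φ0→S] = [15, 13]
r7 m[φ1→S] = [3, 5]
r7 m[φ1→A] = [18, 22]
r7 m[φ2→K] = [9, 12]
r7 m[φ2→M] = [10, 10]
r7 m[φ3→S] = [0, 5]
r7 m[φ3→B] = [18, 19]
r7 m[φ4→M] = [0, 3]
r7 m[φ4→J] = [21, 18]
r7 m[φ5→M] = [2, 4]
r7 m[φ6→M] = [6, 4]
r7 m[K→φ0] = [9, 12]
r7 m[K→φ2] = [9, 9]
r7 m[S→φ0] = [3, 10]
r7 m[S→φ1] = [15, 18]
r7 m[S→φ3] = [18, 18]
r7 m[M→φ2] = [8, 11]
r7 m[M→φ4] = [18, 18]
r7 m[M→φ5] = [16, 17]
r7 m[M→φ6] = [12, 17]
r7 m[A→φ1] = [0, 0]
r7 m[B→φ3] = [0, 0]
r7 m[J→φ4] = [0, 0]
r8 m[φ0→K] = [9, 9]
r8 m[φ0→S] = [15, 13]
r8 m[φ1→S] = [3, 5]
r8 m[φ1→A] = [18, 22]
r8 m[φ2→K] = [9, 12]
r8 m[φ2→M] = [10, 10]
r8 m[φ3→S] = [0, 5]
r8 m[φ3→B] = [18, 19]
r8 m[φ4→M] = [0, 3]
r8 m[φ4→J] = [21, 18]
r8 m[φ5→M] = [2, 4]
r8 m[φ6→M] = [6, 4]
r8 m[K→φ0] = [9, 12]
r8 m[K→φ2] = [9, 9]
r8 m[S→φ0] = [3, 10]
r8 m[S→φ1] = [15, 18]
r8 m[S→φ3] = [18, 18]
r8 m[M→φ2] = [8, 11]
r8 m[M→φ4] = [18, 18]
r8 m[M→φ5] = [16, 17]
r8 m[M→φ6] = [12, 17]
r8 m[A→φ1] = [0, 0]
r8 m[B→φ3] = [0, 0]
r8 m[J→φ4] = [0, 0]
fixed point reached at round 8
b[K] = ⊗ incoming = [18, 21]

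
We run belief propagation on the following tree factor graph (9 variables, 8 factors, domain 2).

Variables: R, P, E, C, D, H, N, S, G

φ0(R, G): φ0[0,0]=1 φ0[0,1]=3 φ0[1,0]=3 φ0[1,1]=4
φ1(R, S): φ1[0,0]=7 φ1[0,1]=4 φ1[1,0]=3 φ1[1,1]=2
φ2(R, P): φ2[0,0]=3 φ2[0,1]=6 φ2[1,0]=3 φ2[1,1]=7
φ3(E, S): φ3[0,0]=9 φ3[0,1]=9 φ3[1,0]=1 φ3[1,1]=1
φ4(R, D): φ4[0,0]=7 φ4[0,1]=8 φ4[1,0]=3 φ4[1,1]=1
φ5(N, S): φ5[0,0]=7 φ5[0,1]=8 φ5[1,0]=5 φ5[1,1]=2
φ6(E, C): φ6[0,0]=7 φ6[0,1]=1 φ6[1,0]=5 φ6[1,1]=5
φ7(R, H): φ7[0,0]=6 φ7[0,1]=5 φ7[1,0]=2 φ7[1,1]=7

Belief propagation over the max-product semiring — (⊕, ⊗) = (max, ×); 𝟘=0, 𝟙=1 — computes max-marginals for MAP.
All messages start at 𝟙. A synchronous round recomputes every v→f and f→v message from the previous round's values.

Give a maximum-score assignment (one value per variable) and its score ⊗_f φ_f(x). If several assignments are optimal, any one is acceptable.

init: all messages = 𝟙 over 2 values
r1 m[φ0→R] = [3, 4]
r1 m[φ0→G] = [3, 4]
r1 m[φ1→R] = [7, 3]
r1 m[φ1→S] = [7, 4]
r1 m[φ2→R] = [6, 7]
r1 m[φ2→P] = [3, 7]
r1 m[φ3→E] = [9, 1]
r1 m[φ3→S] = [9, 9]
r1 m[φ4→R] = [8, 3]
r1 m[φ4→D] = [7, 8]
r1 m[φ5→N] = [8, 5]
r1 m[φ5→S] = [7, 8]
r1 m[φ6→E] = [7, 5]
r1 m[φ6→C] = [7, 5]
r1 m[φ7→R] = [6, 7]
r1 m[φ7→H] = [6, 7]
r1 m[R→φ0] = [1, 1]
r1 m[R→φ1] = [1, 1]
r1 m[R→φ2] = [1, 1]
r1 m[R→φ4] = [1, 1]
r1 m[R→φ7] = [1, 1]
r1 m[P→φ2] = [1, 1]
r1 m[E→φ3] = [1, 1]
r1 m[E→φ6] = [1, 1]
r1 m[C→φ6] = [1, 1]
r1 m[D→φ4] = [1, 1]
r1 m[H→φ7] = [1, 1]
r1 m[N→φ5] = [1, 1]
r1 m[S→φ1] = [1, 1]
r1 m[S→φ3] = [1, 1]
r1 m[S→φ5] = [1, 1]
r1 m[G→φ0] = [1, 1]
r2 m[φ0→R] = [3, 4]
r2 m[φ0→G] = [3, 4]
r2 m[φ1→R] = [7, 3]
r2 m[φ1→S] = [7, 4]
r2 m[φ2→R] = [6, 7]
r2 m[φ2→P] = [3, 7]
r2 m[φ3→E] = [9, 1]
r2 m[φ3→S] = [9, 9]
r2 m[φ4→R] = [8, 3]
r2 m[φ4→D] = [7, 8]
r2 m[φ5→N] = [8, 5]
r2 m[φ5→S] = [7, 8]
r2 m[φ6→E] = [7, 5]
r2 m[φ6→C] = [7, 5]
r2 m[φ7→R] = [6, 7]
r2 m[φ7→H] = [6, 7]
r2 m[R→φ0] = [2016, 441]
r2 m[R→φ1] = [864, 588]
r2 m[R→φ2] = [1008, 252]
r2 m[R→φ4] = [756, 588]
r2 m[R→φ7] = [1008, 252]
r2 m[P→φ2] = [1, 1]
r2 m[E→φ3] = [7, 5]
r2 m[E→φ6] = [9, 1]
r2 m[C→φ6] = [1, 1]
r2 m[D→φ4] = [1, 1]
r2 m[H→φ7] = [1, 1]
r2 m[N→φ5] = [1, 1]
r2 m[S→φ1] = [63, 72]
r2 m[S→φ3] = [49, 32]
r2 m[S→φ5] = [63, 36]
r2 m[G→φ0] = [1, 1]
r3 m[φ0→R] = [3, 4]
r3 m[φ0→G] = [2016, 6048]
r3 m[φ1→R] = [441, 189]
r3 m[φ1→S] = [6048, 3456]
r3 m[φ2→R] = [6, 7]
r3 m[φ2→P] = [3024, 6048]
r3 m[φ3→E] = [441, 49]
r3 m[φ3→S] = [63, 63]
r3 m[φ4→R] = [8, 3]
r3 m[φ4→D] = [5292, 6048]
r3 m[φ5→N] = [441, 315]
r3 m[φ5→S] = [7, 8]
r3 m[φ6→E] = [7, 5]
r3 m[φ6→C] = [63, 9]
r3 m[φ7→R] = [6, 7]
r3 m[φ7→H] = [6048, 5040]
r3 m[R→φ0] = [2016, 441]
r3 m[R→φ1] = [864, 588]
r3 m[R→φ2] = [1008, 252]
r3 m[R→φ4] = [756, 588]
r3 m[R→φ7] = [1008, 252]
r3 m[P→φ2] = [1, 1]
r3 m[E→φ3] = [7, 5]
r3 m[E→φ6] = [9, 1]
r3 m[C→φ6] = [1, 1]
r3 m[D→φ4] = [1, 1]
r3 m[H→φ7] = [1, 1]
r3 m[N→φ5] = [1, 1]
r3 m[S→φ1] = [63, 72]
r3 m[S→φ3] = [49, 32]
r3 m[S→φ5] = [63, 36]
r3 m[G→φ0] = [1, 1]
r4 m[φ0→R] = [3, 4]
r4 m[φ0→G] = [2016, 6048]
r4 m[φ1→R] = [441, 189]
r4 m[φ1→S] = [6048, 3456]
r4 m[φ2→R] = [6, 7]
r4 m[φ2→P] = [3024, 6048]
r4 m[φ3→E] = [441, 49]
r4 m[φ3→S] = [63, 63]
r4 m[φ4→R] = [8, 3]
r4 m[φ4→D] = [5292, 6048]
r4 m[φ5→N] = [441, 315]
r4 m[φ5→S] = [7, 8]
r4 m[φ6→E] = [7, 5]
r4 m[φ6→C] = [63, 9]
r4 m[φ7→R] = [6, 7]
r4 m[φ7→H] = [6048, 5040]
r4 m[R→φ0] = [127008, 27783]
r4 m[R→φ1] = [864, 588]
r4 m[R→φ2] = [63504, 15876]
r4 m[R→φ4] = [47628, 37044]
r4 m[R→φ7] = [63504, 15876]
r4 m[P→φ2] = [1, 1]
r4 m[E→φ3] = [7, 5]
r4 m[E→φ6] = [441, 49]
r4 m[C→φ6] = [1, 1]
r4 m[D→φ4] = [1, 1]
r4 m[H→φ7] = [1, 1]
r4 m[N→φ5] = [1, 1]
r4 m[S→φ1] = [441, 504]
r4 m[S→φ3] = [42336, 27648]
r4 m[S→φ5] = [381024, 217728]
r4 m[G→φ0] = [1, 1]
r5 m[φ0→R] = [3, 4]
r5 m[φ0→G] = [127008, 381024]
r5 m[φ1→R] = [3087, 1323]
r5 m[φ1→S] = [6048, 3456]
r5 m[φ2→R] = [6, 7]
r5 m[φ2→P] = [190512, 381024]
r5 m[φ3→E] = [381024, 42336]
r5 m[φ3→S] = [63, 63]
r5 m[φ4→R] = [8, 3]
r5 m[φ4→D] = [333396, 381024]
r5 m[φ5→N] = [2667168, 1905120]
r5 m[φ5→S] = [7, 8]
r5 m[φ6→E] = [7, 5]
r5 m[φ6→C] = [3087, 441]
r5 m[φ7→R] = [6, 7]
r5 m[φ7→H] = [381024, 317520]
r5 m[R→φ0] = [127008, 27783]
r5 m[R→φ1] = [864, 588]
r5 m[R→φ2] = [63504, 15876]
r5 m[R→φ4] = [47628, 37044]
r5 m[R→φ7] = [63504, 15876]
r5 m[P→φ2] = [1, 1]
r5 m[E→φ3] = [7, 5]
r5 m[E→φ6] = [441, 49]
r5 m[C→φ6] = [1, 1]
r5 m[D→φ4] = [1, 1]
r5 m[H→φ7] = [1, 1]
r5 m[N→φ5] = [1, 1]
r5 m[S→φ1] = [441, 504]
r5 m[S→φ3] = [42336, 27648]
r5 m[S→φ5] = [381024, 217728]
r5 m[G→φ0] = [1, 1]
r6 m[φ0→R] = [3, 4]
r6 m[φ0→G] = [127008, 381024]
r6 m[φ1→R] = [3087, 1323]
r6 m[φ1→S] = [6048, 3456]
r6 m[φ2→R] = [6, 7]
r6 m[φ2→P] = [190512, 381024]
r6 m[φ3→E] = [381024, 42336]
r6 m[φ3→S] = [63, 63]
r6 m[φ4→R] = [8, 3]
r6 m[φ4→D] = [333396, 381024]
r6 m[φ5→N] = [2667168, 1905120]
r6 m[φ5→S] = [7, 8]
r6 m[φ6→E] = [7, 5]
r6 m[φ6→C] = [3087, 441]
r6 m[φ7→R] = [6, 7]
r6 m[φ7→H] = [381024, 317520]
r6 m[R→φ0] = [889056, 194481]
r6 m[R→φ1] = [864, 588]
r6 m[R→φ2] = [444528, 111132]
r6 m[R→φ4] = [333396, 259308]
r6 m[R→φ7] = [444528, 111132]
r6 m[P→φ2] = [1, 1]
r6 m[E→φ3] = [7, 5]
r6 m[E→φ6] = [381024, 42336]
r6 m[C→φ6] = [1, 1]
r6 m[D→φ4] = [1, 1]
r6 m[H→φ7] = [1, 1]
r6 m[N→φ5] = [1, 1]
r6 m[S→φ1] = [441, 504]
r6 m[S→φ3] = [42336, 27648]
r6 m[S→φ5] = [381024, 217728]
r6 m[G→φ0] = [1, 1]
r7 m[φ0→R] = [3, 4]
r7 m[φ0→G] = [889056, 2667168]
r7 m[φ1→R] = [3087, 1323]
r7 m[φ1→S] = [6048, 3456]
r7 m[φ2→R] = [6, 7]
r7 m[φ2→P] = [1333584, 2667168]
r7 m[φ3→E] = [381024, 42336]
r7 m[φ3→S] = [63, 63]
r7 m[φ4→R] = [8, 3]
r7 m[φ4→D] = [2333772, 2667168]
r7 m[φ5→N] = [2667168, 1905120]
r7 m[φ5→S] = [7, 8]
r7 m[φ6→E] = [7, 5]
r7 m[φ6→C] = [2667168, 381024]
r7 m[φ7→R] = [6, 7]
r7 m[φ7→H] = [2667168, 2222640]
r7 m[R→φ0] = [889056, 194481]
r7 m[R→φ1] = [864, 588]
r7 m[R→φ2] = [444528, 111132]
r7 m[R→φ4] = [333396, 259308]
r7 m[R→φ7] = [444528, 111132]
r7 m[P→φ2] = [1, 1]
r7 m[E→φ3] = [7, 5]
r7 m[E→φ6] = [381024, 42336]
r7 m[C→φ6] = [1, 1]
r7 m[D→φ4] = [1, 1]
r7 m[H→φ7] = [1, 1]
r7 m[N→φ5] = [1, 1]
r7 m[S→φ1] = [441, 504]
r7 m[S→φ3] = [42336, 27648]
r7 m[S→φ5] = [381024, 217728]
r7 m[G→φ0] = [1, 1]
r8 m[φ0→R] = [3, 4]
r8 m[φ0→G] = [889056, 2667168]
r8 m[φ1→R] = [3087, 1323]
r8 m[φ1→S] = [6048, 3456]
r8 m[φ2→R] = [6, 7]
r8 m[φ2→P] = [1333584, 2667168]
r8 m[φ3→E] = [381024, 42336]
r8 m[φ3→S] = [63, 63]
r8 m[φ4→R] = [8, 3]
r8 m[φ4→D] = [2333772, 2667168]
r8 m[φ5→N] = [2667168, 1905120]
r8 m[φ5→S] = [7, 8]
r8 m[φ6→E] = [7, 5]
r8 m[φ6→C] = [2667168, 381024]
r8 m[φ7→R] = [6, 7]
r8 m[φ7→H] = [2667168, 2222640]
r8 m[R→φ0] = [889056, 194481]
r8 m[R→φ1] = [864, 588]
r8 m[R→φ2] = [444528, 111132]
r8 m[R→φ4] = [333396, 259308]
r8 m[R→φ7] = [444528, 111132]
r8 m[P→φ2] = [1, 1]
r8 m[E→φ3] = [7, 5]
r8 m[E→φ6] = [381024, 42336]
r8 m[C→φ6] = [1, 1]
r8 m[D→φ4] = [1, 1]
r8 m[H→φ7] = [1, 1]
r8 m[N→φ5] = [1, 1]
r8 m[S→φ1] = [441, 504]
r8 m[S→φ3] = [42336, 27648]
r8 m[S→φ5] = [381024, 217728]
r8 m[G→φ0] = [1, 1]
fixed point reached at round 8
traceback from R: (R=0, P=1, E=0, C=0, D=1, H=0, N=0, S=0, G=1), score=2667168

assignment: (R=0, P=1, E=0, C=0, D=1, H=0, N=0, S=0, G=1); score = 2667168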